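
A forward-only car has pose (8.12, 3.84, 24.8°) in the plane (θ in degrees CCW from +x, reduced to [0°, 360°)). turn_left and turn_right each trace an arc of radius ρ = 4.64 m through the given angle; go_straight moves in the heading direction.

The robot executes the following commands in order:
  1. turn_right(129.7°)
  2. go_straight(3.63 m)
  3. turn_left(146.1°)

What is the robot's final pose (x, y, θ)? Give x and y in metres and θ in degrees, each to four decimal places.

set_pose: (x, y, θ) = (8.1200, 3.8400, 24.8000°), ρ = 4.64
turn_right(129.7°): centre at ρ to the right, rotate −129.7° → (14.5502, -1.5652, -104.9000° ≡ 255.1000°)
go_straight(3.63): x += 3.63·cos θ, y += 3.63·sin θ → (13.6169, -5.0731, 255.1000°)
turn_left(146.1°): centre at ρ to the left, rotate +146.1° → (21.1572, -9.7574, 401.2000° ≡ 41.2000°)

(21.1572, -9.7574, 41.2000°)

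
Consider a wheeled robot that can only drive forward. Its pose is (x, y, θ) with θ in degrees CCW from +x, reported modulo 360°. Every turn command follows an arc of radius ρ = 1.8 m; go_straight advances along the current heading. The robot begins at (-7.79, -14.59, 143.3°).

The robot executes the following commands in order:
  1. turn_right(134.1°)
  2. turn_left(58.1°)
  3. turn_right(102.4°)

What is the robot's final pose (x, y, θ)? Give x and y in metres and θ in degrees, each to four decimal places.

(-2.9337, -9.5097, 324.9000°)

set_pose: (x, y, θ) = (-7.7900, -14.5900, 143.3000°), ρ = 1.8
turn_right(134.1°): centre at ρ to the right, rotate −134.1° → (-7.0021, -11.3700, 9.2000°)
turn_left(58.1°): centre at ρ to the left, rotate +58.1° → (-5.6293, -10.2877, 67.3000°)
turn_right(102.4°): centre at ρ to the right, rotate −102.4° → (-2.9337, -9.5097, -35.1000° ≡ 324.9000°)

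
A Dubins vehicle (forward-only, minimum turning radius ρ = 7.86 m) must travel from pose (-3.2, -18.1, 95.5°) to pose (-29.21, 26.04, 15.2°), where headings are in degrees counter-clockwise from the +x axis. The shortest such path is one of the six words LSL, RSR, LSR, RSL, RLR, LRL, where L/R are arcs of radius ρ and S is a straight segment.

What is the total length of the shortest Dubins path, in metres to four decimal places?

Let ψ = atan2(Δy, Δx) = atan2(44.14, -26.01) = 120.5092° be the start→goal bearing.
Normalize: d = |goal − start| / ρ = 51.233385/7.86 = 6.518242, α = (θ_start − ψ) mod 360° = 334.9908° = 5.846692 rad, β = (θ_goal − ψ) mod 360° = 254.6908° = 4.445193 rad.
Common terms: sin α = -0.422764, cos α = 0.906240, sin β = -0.964515, cos β = -0.264028, cos(α−β) = 0.168489, d² = 42.487483. Work in radians in the unit-radius frame; every candidate has L = ρ·(t + p + q).
LSL: p² = 2 + d² − 2cos(α−β) + 2d(sin α − sin β) = 51.213035; p = √p² = 7.156328; φ = atan2(cos β − cos α, d + sin α − sin β) = -0.164267 rad; t = (φ − α) mod 2π = 0.272226 rad, q = (β − φ) mod 2π = 4.609460 rad → L = 7.86·(0.272226 + 7.156328 + 4.609460) = 7.86·12.038014 = 94.618792 m
RSR: p² = 2 + d² − 2cos(α−β) + 2d(sin β − sin α) = 37.087974; p = √p² = 6.089990; φ = atan2(cos α − cos β, d − sin α + sin β) = 0.193365 rad; t = (α − φ) mod 2π = 5.653327 rad, q = (φ − β) mod 2π = 2.031358 rad → L = 7.86·(5.653327 + 6.089990 + 2.031358) = 7.86·13.774674 = 108.268940 m
LSR: p² = d² − 2 + 2cos(α−β) + 2d(sin α + sin β) = 22.739222; p = √p² = 4.768566; φ = atan2(−cos α − cos β, d + sin α + sin β) − atan2(−2, p) = 0.272613 rad; t = (φ − α) mod 2π = 0.709106 rad, q = (φ − β) mod 2π = 2.110605 rad → L = 7.86·(0.709106 + 4.768566 + 2.110605) = 7.86·7.588277 = 59.643855 m
RSL: p² = d² − 2 + 2cos(α−β) − 2d(sin α + sin β) = 58.909701; p = √p² = 7.675266; φ = atan2(cos α + cos β, d − sin α − sin β) − atan2(2, p) = -0.173851 rad; t = (α − φ) mod 2π = 6.020543 rad, q = (β − φ) mod 2π = 4.619044 rad → L = 7.86·(6.020543 + 7.675266 + 4.619044) = 7.86·18.314853 = 143.954741 m
RLR: c = (6 − d² + 2cos(α−β) + 2d(sin α − sin β))/8 = -3.635997, |c| > 1 → infeasible
LRL: c = (6 − d² + 2cos(α−β) − 2d(sin α − sin β))/8 = -5.401629, |c| > 1 → infeasible
Shortest: LSR with L = 59.643855 m ≈ 59.6439 m

59.6439 m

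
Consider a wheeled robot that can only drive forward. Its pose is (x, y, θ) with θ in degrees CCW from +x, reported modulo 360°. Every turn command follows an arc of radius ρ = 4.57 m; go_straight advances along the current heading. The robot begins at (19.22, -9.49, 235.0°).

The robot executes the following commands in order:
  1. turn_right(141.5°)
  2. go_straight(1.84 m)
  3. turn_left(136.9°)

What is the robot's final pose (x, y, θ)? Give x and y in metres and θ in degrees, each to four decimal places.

set_pose: (x, y, θ) = (19.2200, -9.4900, 235.0000°), ρ = 4.57
turn_right(141.5°): centre at ρ to the right, rotate −141.5° → (10.9150, -7.1477, 93.5000°)
go_straight(1.84): x += 1.84·cos θ, y += 1.84·sin θ → (10.8027, -5.3112, 93.5000°)
turn_left(136.9°): centre at ρ to the left, rotate +136.9° → (2.7199, -2.6771, 230.4000°)

(2.7199, -2.6771, 230.4000°)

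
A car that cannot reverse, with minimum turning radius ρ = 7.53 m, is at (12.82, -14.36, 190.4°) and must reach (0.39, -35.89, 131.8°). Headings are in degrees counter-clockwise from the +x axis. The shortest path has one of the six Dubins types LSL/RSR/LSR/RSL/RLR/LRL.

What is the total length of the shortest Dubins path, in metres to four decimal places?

52.8515 m

Let ψ = atan2(Δy, Δx) = atan2(-21.53, -12.43) = -119.9993° be the start→goal bearing.
Normalize: d = |goal − start| / ρ = 24.860527/7.53 = 3.301531, α = (θ_start − ψ) mod 360° = 310.3993° = 5.417490 rad, β = (θ_goal − ψ) mod 360° = 251.7993° = 4.394727 rad.
Common terms: sin α = -0.761546, cos α = 0.648111, sin β = -0.949968, cos β = -0.312347, cos(α−β) = 0.521010, d² = 10.900106. Work in radians in the unit-radius frame; every candidate has L = ρ·(t + p + q).
LSL: p² = 2 + d² − 2cos(α−β) + 2d(sin α − sin β) = 13.102248; p = √p² = 3.619703; φ = atan2(cos β − cos α, d + sin α − sin β) = -0.268558 rad; t = (φ − α) mod 2π = 0.597138 rad, q = (β − φ) mod 2π = 4.663285 rad → L = 7.53·(0.597138 + 3.619703 + 4.663285) = 7.53·8.880125 = 66.867343 m
RSR: p² = 2 + d² − 2cos(α−β) + 2d(sin β − sin α) = 10.613924; p = √p² = 3.257902; φ = atan2(cos α − cos β, d − sin α + sin β) = 0.299255 rad; t = (α − φ) mod 2π = 5.118235 rad, q = (φ − β) mod 2π = 2.187714 rad → L = 7.53·(5.118235 + 3.257902 + 2.187714) = 7.53·10.563850 = 79.545791 m
LSR: p² = d² − 2 + 2cos(α−β) + 2d(sin α + sin β) = -1.359111 < 0 → infeasible
RSL: p² = d² − 2 + 2cos(α−β) − 2d(sin α + sin β) = 21.243360; p = √p² = 4.609052; φ = atan2(cos α + cos β, d − sin α − sin β) − atan2(2, p) = -0.342531 rad; t = (α − φ) mod 2π = 5.760021 rad, q = (β − φ) mod 2π = 4.737258 rad → L = 7.53·(5.760021 + 4.609052 + 4.737258) = 7.53·15.106330 = 113.750666 m
RLR: c = (6 − d² + 2cos(α−β) + 2d(sin α − sin β))/8 = -0.326741; p = 2π − arccos c = 4.379536 rad; φ = atan2(cos α − cos β, d − sin α + sin β) = 0.299255 rad; t = (α − φ + p/2) mod 2π = 1.024817 rad, q = (α − β − t + p) mod 2π = 4.377482 rad → L = 7.53·(1.024817 + 4.379536 + 4.377482) = 7.53·9.781835 = 73.657220 m
LRL: c = (6 − d² + 2cos(α−β) − 2d(sin α − sin β))/8 = -0.637781; p = 2π − arccos c = 4.020775 rad; φ = atan2(cos β − cos α, d + sin α − sin β) = -0.268558 rad; t = (φ − α + p/2) mod 2π = 2.607525 rad, q = (β − α − t + p) mod 2π = 0.390487 rad → L = 7.53·(2.607525 + 4.020775 + 0.390487) = 7.53·7.018787 = 52.851468 m
Shortest: LRL with L = 52.851468 m ≈ 52.8515 m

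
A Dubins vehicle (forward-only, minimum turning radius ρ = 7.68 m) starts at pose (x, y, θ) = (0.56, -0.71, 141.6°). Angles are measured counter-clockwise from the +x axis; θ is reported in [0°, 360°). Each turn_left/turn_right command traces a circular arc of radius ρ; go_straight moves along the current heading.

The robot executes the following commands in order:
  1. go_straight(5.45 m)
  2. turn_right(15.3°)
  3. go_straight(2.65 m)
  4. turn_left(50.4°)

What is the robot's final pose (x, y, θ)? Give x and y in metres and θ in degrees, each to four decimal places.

set_pose: (x, y, θ) = (0.5600, -0.7100, 141.6000°), ρ = 7.68
go_straight(5.45): x += 5.45·cos θ, y += 5.45·sin θ → (-3.7111, 2.6753, 141.6000°)
turn_right(15.3°): centre at ρ to the right, rotate −15.3° → (-5.1302, 4.1474, 126.3000°)
go_straight(2.65): x += 2.65·cos θ, y += 2.65·sin θ → (-6.6991, 6.2831, 126.3000°)
turn_left(50.4°): centre at ρ to the left, rotate +50.4° → (-12.4465, 9.4037, 176.7000°)

(-12.4465, 9.4037, 176.7000°)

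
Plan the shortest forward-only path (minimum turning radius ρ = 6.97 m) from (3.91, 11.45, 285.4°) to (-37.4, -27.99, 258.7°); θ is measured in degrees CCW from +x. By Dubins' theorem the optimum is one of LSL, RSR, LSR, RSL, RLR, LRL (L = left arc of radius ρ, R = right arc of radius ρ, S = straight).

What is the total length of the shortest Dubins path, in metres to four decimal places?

59.0060 m

Let ψ = atan2(Δy, Δx) = atan2(-39.44, -41.31) = -136.3266° be the start→goal bearing.
Normalize: d = |goal − start| / ρ = 57.114181/6.97 = 8.194287, α = (θ_start − ψ) mod 360° = 61.7266° = 1.077333 rad, β = (θ_goal − ψ) mod 360° = 35.0266° = 0.611330 rad.
Common terms: sin α = 0.880697, cos α = 0.473679, sin β = 0.573957, cos β = 0.818886, cos(α−β) = 0.893371, d² = 67.146341. Work in radians in the unit-radius frame; every candidate has L = ρ·(t + p + q).
LSL: p² = 2 + d² − 2cos(α−β) + 2d(sin α − sin β) = 72.386640; p = √p² = 8.508034; φ = atan2(cos β − cos α, d + sin α − sin β) = 0.040585 rad; t = (φ − α) mod 2π = 5.246438 rad, q = (β − φ) mod 2π = 0.570744 rad → L = 6.97·(5.246438 + 8.508034 + 0.570744) = 6.97·14.325216 = 99.846757 m
RSR: p² = 2 + d² − 2cos(α−β) + 2d(sin β − sin α) = 62.332557; p = √p² = 7.895097; φ = atan2(cos α − cos β, d − sin α + sin β) = -0.043738 rad; t = (α − φ) mod 2π = 1.121071 rad, q = (φ − β) mod 2π = 5.628118 rad → L = 6.97·(1.121071 + 7.895097 + 5.628118) = 6.97·14.644285 = 102.070668 m
LSR: p² = d² − 2 + 2cos(α−β) + 2d(sin α + sin β) = 90.772794; p = √p² = 9.527476; φ = atan2(−cos α − cos β, d + sin α + sin β) − atan2(−2, p) = 0.073748 rad; t = (φ − α) mod 2π = 5.279601 rad, q = (φ − β) mod 2π = 5.745604 rad → L = 6.97·(5.279601 + 9.527476 + 5.745604) = 6.97·20.552681 = 143.252185 m
RSL: p² = d² − 2 + 2cos(α−β) − 2d(sin α + sin β) = 43.093374; p = √p² = 6.564554; φ = atan2(cos α + cos β, d − sin α − sin β) − atan2(2, p) = -0.106248 rad; t = (α − φ) mod 2π = 1.183580 rad, q = (β − φ) mod 2π = 0.717577 rad → L = 6.97·(1.183580 + 6.564554 + 0.717577) = 6.97·8.465712 = 59.006013 m
RLR: c = (6 − d² + 2cos(α−β) + 2d(sin α − sin β))/8 = -6.791570, |c| > 1 → infeasible
LRL: c = (6 − d² + 2cos(α−β) − 2d(sin α − sin β))/8 = -8.048330, |c| > 1 → infeasible
Shortest: RSL with L = 59.006013 m ≈ 59.0060 m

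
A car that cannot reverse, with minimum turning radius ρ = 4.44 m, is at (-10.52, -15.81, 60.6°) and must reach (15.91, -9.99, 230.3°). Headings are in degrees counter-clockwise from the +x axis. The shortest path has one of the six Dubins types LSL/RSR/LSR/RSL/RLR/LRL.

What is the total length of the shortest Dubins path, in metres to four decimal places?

36.7462 m

Let ψ = atan2(Δy, Δx) = atan2(5.82, 26.43) = 12.4186° be the start→goal bearing.
Normalize: d = |goal − start| / ρ = 27.063209/4.44 = 6.095317, α = (θ_start − ψ) mod 360° = 48.1814° = 0.840924 rad, β = (θ_goal − ψ) mod 360° = 217.8814° = 3.802748 rad.
Common terms: sin α = 0.745260, cos α = 0.666774, sin β = -0.614029, cos β = -0.789283, cos(α−β) = -0.983885, d² = 37.152894. Work in radians in the unit-radius frame; every candidate has L = ρ·(t + p + q).
LSL: p² = 2 + d² − 2cos(α−β) + 2d(sin α − sin β) = 57.691260; p = √p² = 7.595476; φ = atan2(cos β − cos α, d + sin α − sin β) = -0.192895 rad; t = (φ − α) mod 2π = 5.249366 rad, q = (β − φ) mod 2π = 3.995643 rad → L = 4.44·(5.249366 + 7.595476 + 3.995643) = 4.44·16.840485 = 74.771755 m
RSR: p² = 2 + d² − 2cos(α−β) + 2d(sin β − sin α) = 24.550069; p = √p² = 4.954803; φ = atan2(cos α − cos β, d − sin α + sin β) = 0.298271 rad; t = (α − φ) mod 2π = 0.542653 rad, q = (φ − β) mod 2π = 2.778708 rad → L = 4.44·(0.542653 + 4.954803 + 2.778708) = 4.44·8.276164 = 36.746169 m
LSR: p² = d² − 2 + 2cos(α−β) + 2d(sin α + sin β) = 34.784908; p = √p² = 5.897873; φ = atan2(−cos α − cos β, d + sin α + sin β) − atan2(−2, p) = 0.346609 rad; t = (φ − α) mod 2π = 5.788870 rad, q = (φ − β) mod 2π = 2.827046 rad → L = 4.44·(5.788870 + 5.897873 + 2.827046) = 4.44·14.513789 = 64.441225 m
RSL: p² = d² − 2 + 2cos(α−β) − 2d(sin α + sin β) = 31.585341; p = √p² = 5.620084; φ = atan2(cos α + cos β, d − sin α − sin β) − atan2(2, p) = -0.362430 rad; t = (α − φ) mod 2π = 1.203354 rad, q = (β − φ) mod 2π = 4.165178 rad → L = 4.44·(1.203354 + 5.620084 + 4.165178) = 4.44·10.988616 = 48.789454 m
RLR: c = (6 − d² + 2cos(α−β) + 2d(sin α − sin β))/8 = -2.068759, |c| > 1 → infeasible
LRL: c = (6 − d² + 2cos(α−β) − 2d(sin α − sin β))/8 = -6.211408, |c| > 1 → infeasible
Shortest: RSR with L = 36.746169 m ≈ 36.7462 m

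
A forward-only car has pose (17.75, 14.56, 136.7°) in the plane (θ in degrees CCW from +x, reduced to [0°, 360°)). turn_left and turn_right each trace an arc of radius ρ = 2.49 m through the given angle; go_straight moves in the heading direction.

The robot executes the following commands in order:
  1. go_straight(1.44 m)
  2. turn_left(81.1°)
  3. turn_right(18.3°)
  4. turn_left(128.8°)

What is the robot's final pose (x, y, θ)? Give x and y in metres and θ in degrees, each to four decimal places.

set_pose: (x, y, θ) = (17.7500, 14.5600, 136.7000°), ρ = 2.49
go_straight(1.44): x += 1.44·cos θ, y += 1.44·sin θ → (16.7020, 15.5476, 136.7000°)
turn_left(81.1°): centre at ρ to the left, rotate +81.1° → (13.4682, 15.7029, 217.8000°)
turn_right(18.3°): centre at ρ to the right, rotate −18.3° → (12.7732, 15.3232, 199.5000°)
turn_left(128.8°): centre at ρ to the left, rotate +128.8° → (12.2960, 10.8575, 328.3000°)

(12.2960, 10.8575, 328.3000°)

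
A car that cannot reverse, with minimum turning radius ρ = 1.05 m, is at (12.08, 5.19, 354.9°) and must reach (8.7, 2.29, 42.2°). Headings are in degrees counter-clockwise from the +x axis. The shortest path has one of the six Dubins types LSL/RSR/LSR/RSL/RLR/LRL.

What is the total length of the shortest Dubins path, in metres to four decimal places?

9.4171 m

Let ψ = atan2(Δy, Δx) = atan2(-2.90, -3.38) = -139.3708° be the start→goal bearing.
Normalize: d = |goal − start| / ρ = 4.453583/1.05 = 4.241507, α = (θ_start − ψ) mod 360° = 134.2708° = 2.343467 rad, β = (θ_goal − ψ) mod 360° = 181.5708° = 3.169008 rad.
Common terms: sin α = 0.716049, cos α = -0.698050, sin β = -0.027412, cos β = -0.999624, cos(α−β) = 0.678160, d² = 17.990385. Work in radians in the unit-radius frame; every candidate has L = ρ·(t + p + q).
LSL: p² = 2 + d² − 2cos(α−β) + 2d(sin α − sin β) = 24.940855; p = √p² = 4.994082; φ = atan2(cos β − cos α, d + sin α − sin β) = -0.060423 rad; t = (φ − α) mod 2π = 3.879295 rad, q = (β − φ) mod 2π = 3.229431 rad → L = 1.05·(3.879295 + 4.994082 + 3.229431) = 1.05·12.102808 = 12.707948 m
RSR: p² = 2 + d² − 2cos(α−β) + 2d(sin β − sin α) = 12.327277; p = √p² = 3.511022; φ = atan2(cos α − cos β, d − sin α + sin β) = 0.085999 rad; t = (α − φ) mod 2π = 2.257468 rad, q = (φ − β) mod 2π = 3.200176 rad → L = 1.05·(2.257468 + 3.511022 + 3.200176) = 1.05·8.968667 = 9.417100 m
LSR: p² = d² − 2 + 2cos(α−β) + 2d(sin α + sin β) = 23.188418; p = √p² = 4.815435; φ = atan2(−cos α − cos β, d + sin α + sin β) − atan2(−2, p) = 0.725281 rad; t = (φ − α) mod 2π = 4.664999 rad, q = (φ − β) mod 2π = 3.839459 rad → L = 1.05·(4.664999 + 4.815435 + 3.839459) = 1.05·13.319893 = 13.985888 m
RSL: p² = d² − 2 + 2cos(α−β) − 2d(sin α + sin β) = 11.504991; p = √p² = 3.391901; φ = atan2(cos α + cos β, d − sin α − sin β) − atan2(2, p) = -0.978523 rad; t = (α − φ) mod 2π = 3.321991 rad, q = (β − φ) mod 2π = 4.147531 rad → L = 1.05·(3.321991 + 3.391901 + 4.147531) = 1.05·10.861423 = 11.404494 m
RLR: c = (6 − d² + 2cos(α−β) + 2d(sin α − sin β))/8 = -0.540910; p = 2π − arccos c = 4.140871 rad; φ = atan2(cos α − cos β, d − sin α + sin β) = 0.085999 rad; t = (α − φ + p/2) mod 2π = 4.327903 rad, q = (α − β − t + p) mod 2π = 5.270612 rad → L = 1.05·(4.327903 + 4.140871 + 5.270612) = 1.05·13.739386 = 14.426355 m
LRL: c = (6 − d² + 2cos(α−β) − 2d(sin α − sin β))/8 = -2.117607, |c| > 1 → infeasible
Shortest: RSR with L = 9.417100 m ≈ 9.4171 m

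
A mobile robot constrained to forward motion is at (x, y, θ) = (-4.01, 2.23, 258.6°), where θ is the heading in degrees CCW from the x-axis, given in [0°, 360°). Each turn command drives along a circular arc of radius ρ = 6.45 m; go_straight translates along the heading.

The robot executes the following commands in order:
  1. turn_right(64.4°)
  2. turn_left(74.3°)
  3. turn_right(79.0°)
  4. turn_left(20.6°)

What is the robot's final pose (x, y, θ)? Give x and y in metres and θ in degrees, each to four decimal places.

(-21.1695, -15.8061, 210.1000°)

set_pose: (x, y, θ) = (-4.0100, 2.2300, 258.6000°), ρ = 6.45
turn_right(64.4°): centre at ρ to the right, rotate −64.4° → (-8.7505, -2.7480, 194.2000°)
turn_left(74.3°): centre at ρ to the left, rotate +74.3° → (-13.6161, -8.8321, 268.5000°)
turn_right(79.0°): centre at ρ to the right, rotate −79.0° → (-18.9993, -15.0248, 189.5000°)
turn_left(20.6°): centre at ρ to the left, rotate +20.6° → (-21.1695, -15.8061, 210.1000°)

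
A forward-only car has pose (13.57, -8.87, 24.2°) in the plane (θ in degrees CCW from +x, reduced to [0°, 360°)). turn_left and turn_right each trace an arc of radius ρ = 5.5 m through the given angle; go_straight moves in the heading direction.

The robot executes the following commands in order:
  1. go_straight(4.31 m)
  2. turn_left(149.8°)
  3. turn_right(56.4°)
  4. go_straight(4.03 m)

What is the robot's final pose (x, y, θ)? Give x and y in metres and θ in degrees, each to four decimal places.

(9.6553, 9.8764, 117.6000°)

set_pose: (x, y, θ) = (13.5700, -8.8700, 24.2000°), ρ = 5.5
go_straight(4.31): x += 4.31·cos θ, y += 4.31·sin θ → (17.5012, -7.1032, 24.2000°)
turn_left(149.8°): centre at ρ to the left, rotate +149.8° → (15.8216, 3.3833, 174.0000°)
turn_right(56.4°): centre at ρ to the right, rotate −56.4° → (11.5224, 6.3050, 117.6000°)
go_straight(4.03): x += 4.03·cos θ, y += 4.03·sin θ → (9.6553, 9.8764, 117.6000°)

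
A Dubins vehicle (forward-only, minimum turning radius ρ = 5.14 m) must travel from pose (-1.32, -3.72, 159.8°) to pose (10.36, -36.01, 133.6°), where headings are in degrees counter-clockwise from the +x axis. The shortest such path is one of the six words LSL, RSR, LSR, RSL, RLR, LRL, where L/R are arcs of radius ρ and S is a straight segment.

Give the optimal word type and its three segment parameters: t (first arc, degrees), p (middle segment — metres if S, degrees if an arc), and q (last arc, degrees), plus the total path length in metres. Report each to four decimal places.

LSR: t = 166.3110°, p = 27.5973 m, q = 192.5110°, L = 59.7872 m

Let ψ = atan2(Δy, Δx) = atan2(-32.29, 11.68) = -70.1138° be the start→goal bearing.
Normalize: d = |goal − start| / ρ = 34.337538/5.14 = 6.680455, α = (θ_start − ψ) mod 360° = 229.9138° = 4.012753 rad, β = (θ_goal − ψ) mod 360° = 203.7138° = 3.555477 rad.
Common terms: sin α = -0.765077, cos α = -0.643939, sin β = -0.402169, cos β = -0.915566, cos(α−β) = 0.897258, d² = 44.628477. Work in radians in the unit-radius frame; every candidate has L = ρ·(t + p + q).
LSL: p² = 2 + d² − 2cos(α−β) + 2d(sin α − sin β) = 39.985178; p = √p² = 6.323383; φ = atan2(cos β − cos α, d + sin α − sin β) = -0.042969 rad; t = (φ − α) mod 2π = 2.227463 rad, q = (β − φ) mod 2π = 3.598446 rad → L = 5.14·(2.227463 + 6.323383 + 3.598446) = 5.14·12.149292 = 62.447363 m
RSR: p² = 2 + d² − 2cos(α−β) + 2d(sin β − sin α) = 49.682742; p = √p² = 7.048599; φ = atan2(cos α − cos β, d − sin α + sin β) = 0.038546 rad; t = (α − φ) mod 2π = 3.974208 rad, q = (φ − β) mod 2π = 2.766254 rad → L = 5.14·(3.974208 + 7.048599 + 2.766254) = 5.14·13.789060 = 70.875769 m
LSR: p² = d² − 2 + 2cos(α−β) + 2d(sin α + sin β) = 28.827529; p = √p² = 5.369127; φ = atan2(−cos α − cos β, d + sin α + sin β) − atan2(−2, p) = 0.632242 rad; t = (φ − α) mod 2π = 2.902674 rad, q = (φ − β) mod 2π = 3.359950 rad → L = 5.14·(2.902674 + 5.369127 + 3.359950) = 5.14·11.631752 = 59.787206 m
RSL: p² = d² − 2 + 2cos(α−β) − 2d(sin α + sin β) = 60.018458; p = √p² = 7.747158; φ = atan2(cos α + cos β, d − sin α − sin β) − atan2(2, p) = -0.448809 rad; t = (α − φ) mod 2π = 4.461562 rad, q = (β − φ) mod 2π = 4.004286 rad → L = 5.14·(4.461562 + 7.747158 + 4.004286) = 5.14·16.213006 = 83.334850 m
RLR: c = (6 − d² + 2cos(α−β) + 2d(sin α − sin β))/8 = -5.210343, |c| > 1 → infeasible
LRL: c = (6 − d² + 2cos(α−β) − 2d(sin α − sin β))/8 = -3.998147, |c| > 1 → infeasible
Shortest: LSR with L = 59.787206 m ≈ 59.7872 m
Convert LSR to answer units (arcs ×180/π): t = 2.902674·180/π = 166.3110°, p = ρ·p = 5.14·5.369127 = 27.5973 m, q = 3.359950·180/π = 192.5110°, L = 59.7872 m.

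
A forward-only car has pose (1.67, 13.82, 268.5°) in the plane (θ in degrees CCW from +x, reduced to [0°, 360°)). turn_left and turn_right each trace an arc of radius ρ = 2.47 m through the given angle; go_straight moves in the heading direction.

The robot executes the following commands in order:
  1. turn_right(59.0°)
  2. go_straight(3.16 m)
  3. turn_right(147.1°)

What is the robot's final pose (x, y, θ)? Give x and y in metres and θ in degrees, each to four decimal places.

set_pose: (x, y, θ) = (1.6700, 13.8200, 268.5000°), ρ = 2.47
turn_right(59.0°): centre at ρ to the right, rotate −59.0° → (0.4171, 11.7349, 209.5000°)
go_straight(3.16): x += 3.16·cos θ, y += 3.16·sin θ → (-2.3332, 10.1788, 209.5000°)
turn_right(147.1°): centre at ρ to the right, rotate −147.1° → (-5.7384, 13.4729, 62.4000°)

(-5.7384, 13.4729, 62.4000°)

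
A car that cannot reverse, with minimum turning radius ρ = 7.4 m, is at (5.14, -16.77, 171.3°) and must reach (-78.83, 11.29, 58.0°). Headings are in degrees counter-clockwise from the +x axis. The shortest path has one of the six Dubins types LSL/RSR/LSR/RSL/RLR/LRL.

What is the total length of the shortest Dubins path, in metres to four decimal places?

Let ψ = atan2(Δy, Δx) = atan2(28.06, -83.97) = 161.5221° be the start→goal bearing.
Normalize: d = |goal − start| / ρ = 88.534313/7.4 = 11.964096, α = (θ_start − ψ) mod 360° = 9.7779° = 0.170657 rad, β = (θ_goal − ψ) mod 360° = 256.4779° = 4.476384 rad.
Common terms: sin α = 0.169830, cos α = 0.985473, sin β = -0.972280, cos β = -0.233820, cos(α−β) = -0.395546, d² = 143.139600. Work in radians in the unit-radius frame; every candidate has L = ρ·(t + p + q).
LSL: p² = 2 + d² − 2cos(α−β) + 2d(sin α − sin β) = 173.259313; p = √p² = 13.162800; φ = atan2(cos β − cos α, d + sin α − sin β) = -0.092765 rad; t = (φ − α) mod 2π = 6.019764 rad, q = (β − φ) mod 2π = 4.569149 rad → L = 7.4·(6.019764 + 13.162800 + 4.569149) = 7.4·23.751713 = 175.762676 m
RSR: p² = 2 + d² − 2cos(α−β) + 2d(sin β − sin α) = 118.602069; p = √p² = 10.890458; φ = atan2(cos α − cos β, d − sin α + sin β) = 0.112195 rad; t = (α − φ) mod 2π = 0.058462 rad, q = (φ − β) mod 2π = 1.918996 rad → L = 7.4·(0.058462 + 10.890458 + 1.918996) = 7.4·12.867916 = 95.222577 m
LSR: p² = d² − 2 + 2cos(α−β) + 2d(sin α + sin β) = 121.147329; p = √p² = 11.006695; φ = atan2(−cos α − cos β, d + sin α + sin β) − atan2(−2, p) = 0.112505 rad; t = (φ − α) mod 2π = 6.225034 rad, q = (φ − β) mod 2π = 1.919306 rad → L = 7.4·(6.225034 + 11.006695 + 1.919306) = 7.4·19.151035 = 141.717659 m
RSL: p² = d² − 2 + 2cos(α−β) − 2d(sin α + sin β) = 159.549689; p = √p² = 12.631298; φ = atan2(cos α + cos β, d − sin α − sin β) − atan2(2, p) = -0.098224 rad; t = (α − φ) mod 2π = 0.268881 rad, q = (β − φ) mod 2π = 4.574609 rad → L = 7.4·(0.268881 + 12.631298 + 4.574609) = 7.4·17.474788 = 129.313430 m
RLR: c = (6 − d² + 2cos(α−β) + 2d(sin α − sin β))/8 = -13.825259, |c| > 1 → infeasible
LRL: c = (6 − d² + 2cos(α−β) − 2d(sin α − sin β))/8 = -20.657414, |c| > 1 → infeasible
Shortest: RSR with L = 95.222577 m ≈ 95.2226 m

95.2226 m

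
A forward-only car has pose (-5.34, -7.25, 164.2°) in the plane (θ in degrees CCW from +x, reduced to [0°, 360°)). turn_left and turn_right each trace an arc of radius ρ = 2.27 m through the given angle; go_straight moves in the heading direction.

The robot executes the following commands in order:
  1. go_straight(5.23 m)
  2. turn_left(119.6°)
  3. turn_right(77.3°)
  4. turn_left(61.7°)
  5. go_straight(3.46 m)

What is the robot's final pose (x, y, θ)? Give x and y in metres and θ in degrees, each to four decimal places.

(-15.7512, -16.5431, 268.2000°)

set_pose: (x, y, θ) = (-5.3400, -7.2500, 164.2000°), ρ = 2.27
go_straight(5.23): x += 5.23·cos θ, y += 5.23·sin θ → (-10.3724, -5.8260, 164.2000°)
turn_left(119.6°): centre at ρ to the left, rotate +119.6° → (-13.1950, -8.5517, 283.8000°)
turn_right(77.3°): centre at ρ to the right, rotate −77.3° → (-14.3866, -11.1247, 206.5000°)
turn_left(61.7°): centre at ρ to the left, rotate +61.7° → (-15.6426, -13.0849, 268.2000°)
go_straight(3.46): x += 3.46·cos θ, y += 3.46·sin θ → (-15.7512, -16.5431, 268.2000°)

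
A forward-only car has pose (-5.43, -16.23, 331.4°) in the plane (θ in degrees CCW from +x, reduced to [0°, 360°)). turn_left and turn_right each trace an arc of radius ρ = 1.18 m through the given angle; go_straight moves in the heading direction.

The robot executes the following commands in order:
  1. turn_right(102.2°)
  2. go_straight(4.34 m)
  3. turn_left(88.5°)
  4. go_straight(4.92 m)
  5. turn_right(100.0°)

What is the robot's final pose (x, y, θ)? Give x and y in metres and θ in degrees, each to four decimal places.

set_pose: (x, y, θ) = (-5.4300, -16.2300, 331.4000°), ρ = 1.18
turn_right(102.2°): centre at ρ to the right, rotate −102.2° → (-5.1016, -18.0371, 229.2000°)
go_straight(4.34): x += 4.34·cos θ, y += 4.34·sin θ → (-7.9374, -21.3224, 229.2000°)
turn_left(88.5°): centre at ρ to the left, rotate +88.5° → (-7.8383, -22.9662, 317.7000°)
go_straight(4.92): x += 4.92·cos θ, y += 4.92·sin θ → (-4.1994, -26.2774, 317.7000°)
turn_right(100.0°): centre at ρ to the right, rotate −100.0° → (-4.2719, -28.0838, 217.7000°)

(-4.2719, -28.0838, 217.7000°)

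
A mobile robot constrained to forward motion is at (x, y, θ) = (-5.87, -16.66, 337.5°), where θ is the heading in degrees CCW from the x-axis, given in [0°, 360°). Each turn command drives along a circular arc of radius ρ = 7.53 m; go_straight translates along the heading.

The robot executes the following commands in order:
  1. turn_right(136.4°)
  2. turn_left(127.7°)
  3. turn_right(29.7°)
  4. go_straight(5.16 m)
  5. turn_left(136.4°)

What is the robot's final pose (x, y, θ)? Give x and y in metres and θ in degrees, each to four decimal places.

(11.8271, -49.6187, 75.5000°)

set_pose: (x, y, θ) = (-5.8700, -16.6600, 337.5000°), ρ = 7.53
turn_right(136.4°): centre at ρ to the right, rotate −136.4° → (-6.0408, -30.6420, 201.1000°)
turn_left(127.7°): centre at ρ to the left, rotate +127.7° → (-7.2308, -44.1080, 328.8000°)
turn_right(29.7°): centre at ρ to the right, rotate −29.7° → (-4.5520, -46.8868, 299.1000°)
go_straight(5.16): x += 5.16·cos θ, y += 5.16·sin θ → (-2.0425, -51.3954, 299.1000°)
turn_left(136.4°): centre at ρ to the left, rotate +136.4° → (11.8271, -49.6187, 435.5000° ≡ 75.5000°)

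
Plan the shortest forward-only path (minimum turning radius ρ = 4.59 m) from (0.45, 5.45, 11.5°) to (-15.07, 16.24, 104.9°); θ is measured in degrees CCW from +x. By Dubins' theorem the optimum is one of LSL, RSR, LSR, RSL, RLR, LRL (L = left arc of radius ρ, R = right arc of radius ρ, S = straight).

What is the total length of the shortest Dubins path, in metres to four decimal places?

Let ψ = atan2(Δy, Δx) = atan2(10.79, -15.52) = 145.1917° be the start→goal bearing.
Normalize: d = |goal − start| / ρ = 18.902235/4.59 = 4.118134, α = (θ_start − ψ) mod 360° = 226.3083° = 3.949824 rad, β = (θ_goal − ψ) mod 360° = 319.7083° = 5.579962 rad.
Common terms: sin α = -0.723067, cos α = -0.690778, sin β = -0.646680, cos β = 0.762762, cos(α−β) = -0.059306, d² = 16.959028. Work in radians in the unit-radius frame; every candidate has L = ρ·(t + p + q).
LSL: p² = 2 + d² − 2cos(α−β) + 2d(sin α − sin β) = 18.448497; p = √p² = 4.295171; φ = atan2(cos β − cos α, d + sin α − sin β) = 0.345229 rad; t = (φ − α) mod 2π = 2.678590 rad, q = (β − φ) mod 2π = 5.234732 rad → L = 4.59·(2.678590 + 4.295171 + 5.234732) = 4.59·12.208494 = 56.036989 m
RSR: p² = 2 + d² − 2cos(α−β) + 2d(sin β − sin α) = 19.706784; p = √p² = 4.439232; φ = atan2(cos α − cos β, d − sin α + sin β) = -0.333583 rad; t = (α − φ) mod 2π = 4.283407 rad, q = (φ − β) mod 2π = 0.369641 rad → L = 4.59·(4.283407 + 4.439232 + 0.369641) = 4.59·9.092280 = 41.733566 m
LSR: p² = d² − 2 + 2cos(α−β) + 2d(sin α + sin β) = 3.558815; p = √p² = 1.886482; φ = atan2(−cos α − cos β, d + sin α + sin β) − atan2(−2, p) = 0.788413 rad; t = (φ − α) mod 2π = 3.121774 rad, q = (φ − β) mod 2π = 1.491637 rad → L = 4.59·(3.121774 + 1.886482 + 1.491637) = 4.59·6.499893 = 29.834508 m
RSL: p² = d² − 2 + 2cos(α−β) − 2d(sin α + sin β) = 26.122015; p = √p² = 5.110970; φ = atan2(cos α + cos β, d − sin α − sin β) − atan2(2, p) = -0.359881 rad; t = (α − φ) mod 2π = 4.309705 rad, q = (β − φ) mod 2π = 5.939843 rad → L = 4.59·(4.309705 + 5.110970 + 5.939843) = 4.59·15.360518 = 70.504779 m
RLR: c = (6 − d² + 2cos(α−β) + 2d(sin α − sin β))/8 = -1.463348, |c| > 1 → infeasible
LRL: c = (6 − d² + 2cos(α−β) − 2d(sin α − sin β))/8 = -1.306062, |c| > 1 → infeasible
Shortest: LSR with L = 29.834508 m ≈ 29.8345 m

29.8345 m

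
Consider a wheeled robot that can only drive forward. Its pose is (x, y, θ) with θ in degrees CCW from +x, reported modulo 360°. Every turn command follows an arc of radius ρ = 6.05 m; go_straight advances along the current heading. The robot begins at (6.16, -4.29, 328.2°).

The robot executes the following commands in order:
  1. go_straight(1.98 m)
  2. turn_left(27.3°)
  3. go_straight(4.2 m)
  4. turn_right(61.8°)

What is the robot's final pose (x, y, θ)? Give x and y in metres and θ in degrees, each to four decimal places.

set_pose: (x, y, θ) = (6.1600, -4.2900, 328.2000°), ρ = 6.05
go_straight(1.98): x += 1.98·cos θ, y += 1.98·sin θ → (7.8428, -5.3334, 328.2000°)
turn_left(27.3°): centre at ρ to the left, rotate +27.3° → (10.5562, -6.2229, 355.5000°)
go_straight(4.2): x += 4.2·cos θ, y += 4.2·sin θ → (14.7432, -6.5524, 355.5000°)
turn_right(61.8°): centre at ρ to the right, rotate −61.8° → (19.8083, -10.1520, 293.7000°)

(19.8083, -10.1520, 293.7000°)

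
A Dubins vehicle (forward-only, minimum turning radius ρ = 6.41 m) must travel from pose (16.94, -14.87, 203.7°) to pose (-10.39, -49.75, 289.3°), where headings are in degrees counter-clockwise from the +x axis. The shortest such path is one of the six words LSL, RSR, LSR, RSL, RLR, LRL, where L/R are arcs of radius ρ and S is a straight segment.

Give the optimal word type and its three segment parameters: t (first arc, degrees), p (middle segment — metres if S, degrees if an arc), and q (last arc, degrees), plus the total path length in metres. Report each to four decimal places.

LSL: t = 24.7228°, p = 35.9489 m, q = 60.8772°, L = 45.5254 m

Let ψ = atan2(Δy, Δx) = atan2(-34.88, -27.33) = -128.0802° be the start→goal bearing.
Normalize: d = |goal − start| / ρ = 44.311887/6.41 = 6.912931, α = (θ_start − ψ) mod 360° = 331.7802° = 5.790658 rad, β = (θ_goal − ψ) mod 360° = 57.3802° = 1.001474 rad.
Common terms: sin α = -0.472855, cos α = 0.881140, sin β = 0.842267, cos β = 0.539061, cos(α−β) = 0.076719, d² = 47.788613. Work in radians in the unit-radius frame; every candidate has L = ρ·(t + p + q).
LSL: p² = 2 + d² − 2cos(α−β) + 2d(sin α − sin β) = 31.452491; p = √p² = 5.608252; φ = atan2(cos β − cos α, d + sin α − sin β) = -0.061034 rad; t = (φ − α) mod 2π = 0.431494 rad, q = (β − φ) mod 2π = 1.062508 rad → L = 6.41·(0.431494 + 5.608252 + 1.062508) = 6.41·7.102254 = 45.525448 m
RSR: p² = 2 + d² − 2cos(α−β) + 2d(sin β − sin α) = 67.817858; p = √p² = 8.235160; φ = atan2(cos α − cos β, d − sin α + sin β) = 0.041551 rad; t = (α − φ) mod 2π = 5.749107 rad, q = (φ − β) mod 2π = 5.323262 rad → L = 6.41·(5.749107 + 8.235160 + 5.323262) = 6.41·19.307529 = 123.761259 m
LSR: p² = d² − 2 + 2cos(α−β) + 2d(sin α + sin β) = 51.049490; p = √p² = 7.144893; φ = atan2(−cos α − cos β, d + sin α + sin β) − atan2(−2, p) = 0.080332 rad; t = (φ − α) mod 2π = 0.572860 rad, q = (φ − β) mod 2π = 5.362043 rad → L = 6.41·(0.572860 + 7.144893 + 5.362043) = 6.41·13.079796 = 83.841492 m
RSL: p² = d² − 2 + 2cos(α−β) − 2d(sin α + sin β) = 40.834611; p = √p² = 6.390197; φ = atan2(cos α + cos β, d − sin α − sin β) − atan2(2, p) = -0.089597 rad; t = (α − φ) mod 2π = 5.880255 rad, q = (β − φ) mod 2π = 1.091071 rad → L = 6.41·(5.880255 + 6.390197 + 1.091071) = 6.41·13.361522 = 85.647357 m
RLR: c = (6 − d² + 2cos(α−β) + 2d(sin α − sin β))/8 = -7.477232, |c| > 1 → infeasible
LRL: c = (6 − d² + 2cos(α−β) − 2d(sin α − sin β))/8 = -2.931561, |c| > 1 → infeasible
Shortest: LSL with L = 45.525448 m ≈ 45.5254 m
Convert LSL to answer units (arcs ×180/π): t = 0.431494·180/π = 24.7228°, p = ρ·p = 6.41·5.608252 = 35.9489 m, q = 1.062508·180/π = 60.8772°, L = 45.5254 m.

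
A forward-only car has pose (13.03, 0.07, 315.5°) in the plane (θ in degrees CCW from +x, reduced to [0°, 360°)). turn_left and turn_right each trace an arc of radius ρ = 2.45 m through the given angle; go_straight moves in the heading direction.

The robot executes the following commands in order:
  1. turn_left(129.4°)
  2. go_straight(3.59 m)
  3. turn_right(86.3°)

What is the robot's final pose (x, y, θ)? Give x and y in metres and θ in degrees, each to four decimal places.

(20.0068, 7.4069, 358.6000°)

set_pose: (x, y, θ) = (13.0300, 0.0700, 315.5000°), ρ = 2.45
turn_left(129.4°): centre at ρ to the left, rotate +129.4° → (17.1875, 1.5997, 444.9000° ≡ 84.9000°)
go_straight(3.59): x += 3.59·cos θ, y += 3.59·sin θ → (17.5067, 5.1755, 84.9000°)
turn_right(86.3°): centre at ρ to the right, rotate −86.3° → (20.0068, 7.4069, -1.4000° ≡ 358.6000°)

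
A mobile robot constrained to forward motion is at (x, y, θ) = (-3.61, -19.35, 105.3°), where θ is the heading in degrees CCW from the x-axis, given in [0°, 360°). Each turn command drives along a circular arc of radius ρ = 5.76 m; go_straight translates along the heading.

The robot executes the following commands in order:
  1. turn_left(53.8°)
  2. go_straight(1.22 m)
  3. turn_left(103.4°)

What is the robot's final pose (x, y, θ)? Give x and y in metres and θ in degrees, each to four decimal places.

set_pose: (x, y, θ) = (-3.6100, -19.3500, 105.3000°), ρ = 5.76
turn_left(53.8°): centre at ρ to the left, rotate +53.8° → (-7.1110, -15.4889, 159.1000°)
go_straight(1.22): x += 1.22·cos θ, y += 1.22·sin θ → (-8.2508, -15.0537, 159.1000°)
turn_left(103.4°): centre at ρ to the left, rotate +103.4° → (-16.0163, -19.6829, 262.5000°)

(-16.0163, -19.6829, 262.5000°)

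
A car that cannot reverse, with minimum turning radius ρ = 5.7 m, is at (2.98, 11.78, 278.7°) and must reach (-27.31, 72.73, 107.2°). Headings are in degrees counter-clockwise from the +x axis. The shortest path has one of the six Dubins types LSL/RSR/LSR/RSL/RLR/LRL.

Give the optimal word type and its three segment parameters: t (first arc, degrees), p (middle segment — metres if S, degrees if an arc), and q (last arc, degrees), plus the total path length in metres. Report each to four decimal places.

Let ψ = atan2(Δy, Δx) = atan2(60.95, -30.29) = 116.4258° be the start→goal bearing.
Normalize: d = |goal − start| / ρ = 68.061638/5.7 = 11.940638, α = (θ_start − ψ) mod 360° = 162.2742° = 2.832220 rad, β = (θ_goal − ψ) mod 360° = 350.7742° = 6.122165 rad.
Common terms: sin α = 0.304461, cos α = -0.952525, sin β = -0.160325, cos β = 0.987064, cos(α−β) = -0.989016, d² = 142.578843. Work in radians in the unit-radius frame; every candidate has L = ρ·(t + p + q).
LSL: p² = 2 + d² − 2cos(α−β) + 2d(sin α − sin β) = 157.656562; p = √p² = 12.556136; φ = atan2(cos β − cos α, d + sin α − sin β) = 0.155094 rad; t = (φ − α) mod 2π = 3.606060 rad, q = (β − φ) mod 2π = 5.967071 rad → L = 5.7·(3.606060 + 12.556136 + 5.967071) = 5.7·22.129267 = 126.136824 m
RSR: p² = 2 + d² − 2cos(α−β) + 2d(sin β − sin α) = 135.457187; p = √p² = 11.638608; φ = atan2(cos α − cos β, d − sin α + sin β) = -0.167432 rad; t = (α − φ) mod 2π = 2.999652 rad, q = (φ − β) mod 2π = 6.276773 rad → L = 5.7·(2.999652 + 11.638608 + 6.276773) = 5.7·20.915033 = 119.215686 m
LSR: p² = d² − 2 + 2cos(α−β) + 2d(sin α + sin β) = 142.042971; p = √p² = 11.918178; φ = atan2(−cos α − cos β, d + sin α + sin β) − atan2(−2, p) = 0.163404 rad; t = (φ − α) mod 2π = 3.614369 rad, q = (φ − β) mod 2π = 0.324423 rad → L = 5.7·(3.614369 + 11.918178 + 0.324423) = 5.7·15.856971 = 90.384733 m
RSL: p² = d² − 2 + 2cos(α−β) − 2d(sin α + sin β) = 135.158651; p = √p² = 11.625775; φ = atan2(cos α + cos β, d − sin α − sin β) − atan2(2, p) = -0.167436 rad; t = (α − φ) mod 2π = 2.999656 rad, q = (β − φ) mod 2π = 0.006416 rad → L = 5.7·(2.999656 + 11.625775 + 0.006416) = 5.7·14.631847 = 83.401530 m
RLR: c = (6 − d² + 2cos(α−β) + 2d(sin α − sin β))/8 = -15.932148, |c| > 1 → infeasible
LRL: c = (6 − d² + 2cos(α−β) − 2d(sin α − sin β))/8 = -18.707070, |c| > 1 → infeasible
Shortest: RSL with L = 83.401530 m ≈ 83.4015 m
Convert RSL to answer units (arcs ×180/π): t = 2.999656·180/π = 171.8676°, p = ρ·p = 5.7·11.625775 = 66.2669 m, q = 0.006416·180/π = 0.3676°, L = 83.4015 m.

RSL: t = 171.8676°, p = 66.2669 m, q = 0.3676°, L = 83.4015 m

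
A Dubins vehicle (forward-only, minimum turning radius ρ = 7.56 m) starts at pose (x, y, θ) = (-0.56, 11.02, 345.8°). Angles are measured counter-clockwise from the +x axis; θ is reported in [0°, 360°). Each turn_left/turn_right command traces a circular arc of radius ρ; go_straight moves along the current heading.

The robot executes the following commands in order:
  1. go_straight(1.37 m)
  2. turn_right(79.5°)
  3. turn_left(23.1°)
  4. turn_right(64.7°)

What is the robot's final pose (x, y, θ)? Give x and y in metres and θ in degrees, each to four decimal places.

set_pose: (x, y, θ) = (-0.5600, 11.0200, 345.8000°), ρ = 7.56
go_straight(1.37): x += 1.37·cos θ, y += 1.37·sin θ → (0.7681, 10.6839, 345.8000°)
turn_right(79.5°): centre at ρ to the right, rotate −79.5° → (6.4579, 2.8671, 266.3000°)
turn_left(23.1°): centre at ρ to the left, rotate +23.1° → (6.8713, -0.1319, 289.4000°)
turn_right(64.7°): centre at ρ to the right, rotate −64.7° → (5.0582, -8.0167, 224.7000°)

(5.0582, -8.0167, 224.7000°)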